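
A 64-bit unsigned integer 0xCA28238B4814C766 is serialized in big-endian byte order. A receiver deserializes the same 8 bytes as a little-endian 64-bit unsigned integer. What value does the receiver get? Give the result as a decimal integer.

7405910414038608074

Stored big-endian, the bytes at ascending addresses are CA 28 23 8B 48 14 C7 66.
Read back as little-endian, the first byte is least significant, giving 0x66C714488B2328CA.
0x66C714488B2328CA = 7405910414038608074.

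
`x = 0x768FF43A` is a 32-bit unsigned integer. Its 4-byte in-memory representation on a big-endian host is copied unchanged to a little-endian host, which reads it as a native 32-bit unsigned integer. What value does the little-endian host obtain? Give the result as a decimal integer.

989106038

Stored big-endian, the bytes at ascending addresses are 76 8F F4 3A.
Read back as little-endian, the first byte is least significant, giving 0x3AF48F76.
0x3AF48F76 = 989106038.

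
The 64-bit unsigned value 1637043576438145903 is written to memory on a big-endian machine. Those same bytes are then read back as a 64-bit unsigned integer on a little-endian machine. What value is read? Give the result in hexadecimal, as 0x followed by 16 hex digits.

1637043576438145903 in 64-bit hexadecimal is 0x16B7F275976E436F.
Stored big-endian, the bytes at ascending addresses are 16 B7 F2 75 97 6E 43 6F.
Read back as little-endian, the first byte is least significant, giving 0x6F436E9775F2B716.

0x6F436E9775F2B716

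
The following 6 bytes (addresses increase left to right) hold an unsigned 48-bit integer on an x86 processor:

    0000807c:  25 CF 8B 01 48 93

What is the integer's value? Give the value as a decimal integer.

161937472868133

Little-endian: lowest address holds the least-significant byte.
Reassemble most-significant byte first: 93 48 01 8B CF 25 → 0x9348018BCF25.
0x9348018BCF25 = 161937472868133.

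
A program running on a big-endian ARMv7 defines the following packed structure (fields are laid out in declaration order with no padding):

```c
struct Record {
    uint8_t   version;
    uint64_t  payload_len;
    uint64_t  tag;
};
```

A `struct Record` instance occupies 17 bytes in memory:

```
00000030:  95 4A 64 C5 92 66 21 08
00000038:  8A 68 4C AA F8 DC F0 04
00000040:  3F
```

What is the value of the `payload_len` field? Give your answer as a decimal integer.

`payload_len` follows `version` (1 byte), so it starts at byte offset 1 and occupies 8 bytes.
Bytes at offsets 1..8: 4A 64 C5 92 66 21 08 8A.
Big-endian stores the most-significant byte at the lowest address.
The bytes are already most-significant first: 0x4A64C5926621088A.
0x4A64C5926621088A = 5360626689047070858.

5360626689047070858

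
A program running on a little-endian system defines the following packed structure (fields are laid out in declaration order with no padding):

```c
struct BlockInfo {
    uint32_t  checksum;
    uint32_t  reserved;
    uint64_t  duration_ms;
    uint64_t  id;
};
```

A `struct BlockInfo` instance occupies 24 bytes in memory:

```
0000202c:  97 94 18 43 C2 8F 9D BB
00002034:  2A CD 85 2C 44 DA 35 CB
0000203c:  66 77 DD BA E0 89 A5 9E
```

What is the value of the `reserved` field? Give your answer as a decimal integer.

3147665346

`reserved` follows `checksum` (4 bytes), so it starts at byte offset 4 and occupies 4 bytes.
Bytes at offsets 4..7: C2 8F 9D BB.
Little-endian stores the least-significant byte at the lowest address.
Reassemble most-significant byte first: BB 9D 8F C2 → 0xBB9D8FC2.
0xBB9D8FC2 = 3147665346.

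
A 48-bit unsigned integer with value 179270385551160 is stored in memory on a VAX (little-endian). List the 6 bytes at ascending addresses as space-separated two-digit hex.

179270385551160 in hexadecimal, padded to 48 bits, is 0xA30BA3A64738.
Split into bytes (most-significant first): A3 0B A3 A6 47 38.
In little-endian order the low byte comes first in memory.
So at ascending addresses the bytes are 38 47 A6 A3 0B A3.

38 47 A6 A3 0B A3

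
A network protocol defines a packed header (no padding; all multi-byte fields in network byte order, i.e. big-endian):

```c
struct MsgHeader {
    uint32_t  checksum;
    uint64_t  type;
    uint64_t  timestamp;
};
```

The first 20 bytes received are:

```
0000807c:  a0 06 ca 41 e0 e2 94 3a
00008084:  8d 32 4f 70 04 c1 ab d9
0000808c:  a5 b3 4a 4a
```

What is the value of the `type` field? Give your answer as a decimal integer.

`type` follows `checksum` (4 bytes), so it starts at byte offset 4 and occupies 8 bytes.
Bytes at offsets 4..11: E0 E2 94 3A 8D 32 4F 70.
Big-endian: lowest address holds the most-significant byte.
The bytes are already most-significant first: 0xE0E2943A8D324F70.
0xE0E2943A8D324F70 = 16204677388430364528.

16204677388430364528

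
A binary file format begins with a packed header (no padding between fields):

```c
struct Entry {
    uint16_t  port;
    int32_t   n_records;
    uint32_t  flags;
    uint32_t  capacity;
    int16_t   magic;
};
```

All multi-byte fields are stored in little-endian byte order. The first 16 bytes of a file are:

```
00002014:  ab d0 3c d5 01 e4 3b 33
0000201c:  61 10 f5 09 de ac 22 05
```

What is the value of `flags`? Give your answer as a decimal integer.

`flags` follows `port` (2 B), `n_records` (4 B), so it starts at offset 2 + 4 = 6 and occupies 4 bytes.
Bytes at offsets 6..9: 3B 33 61 10.
Little-endian stores the least-significant byte at the lowest address.
Reassemble most-significant byte first: 10 61 33 3B → 0x1061333B.
0x1061333B = 274805563.

274805563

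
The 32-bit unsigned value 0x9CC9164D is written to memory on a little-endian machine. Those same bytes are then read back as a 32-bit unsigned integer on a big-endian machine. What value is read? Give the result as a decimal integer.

Stored little-endian, the bytes at ascending addresses are 4D 16 C9 9C.
Read back as big-endian, the last byte is least significant, giving 0x4D16C99C.
0x4D16C99C = 1293339036.

1293339036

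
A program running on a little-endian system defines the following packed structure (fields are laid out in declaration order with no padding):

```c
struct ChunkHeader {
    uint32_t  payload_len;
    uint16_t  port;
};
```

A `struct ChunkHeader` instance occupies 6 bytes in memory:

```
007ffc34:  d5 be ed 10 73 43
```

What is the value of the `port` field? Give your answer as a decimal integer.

`port` follows `payload_len` (4 bytes), so it starts at byte offset 4 and occupies 2 bytes.
Bytes at offsets 4..5: 73 43.
In little-endian order the low byte comes first in memory.
Reassemble most-significant byte first: 43 73 → 0x4373.
0x4373 = 17267.

17267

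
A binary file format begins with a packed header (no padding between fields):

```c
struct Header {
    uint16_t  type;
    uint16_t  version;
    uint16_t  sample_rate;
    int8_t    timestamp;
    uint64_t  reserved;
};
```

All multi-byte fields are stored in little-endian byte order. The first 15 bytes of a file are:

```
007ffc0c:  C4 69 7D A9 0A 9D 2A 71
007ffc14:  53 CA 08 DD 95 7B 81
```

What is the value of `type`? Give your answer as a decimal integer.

`type` is the first field, at byte offset 0, occupying 2 bytes.
Bytes at offsets 0..1: C4 69.
In little-endian order the low byte comes first in memory.
Reassemble most-significant byte first: 69 C4 → 0x69C4.
0x69C4 = 27076.

27076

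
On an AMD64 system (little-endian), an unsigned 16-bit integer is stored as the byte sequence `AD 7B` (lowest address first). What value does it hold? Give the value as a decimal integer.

Little-endian stores the least-significant byte at the lowest address.
Reassemble most-significant byte first: 7B AD → 0x7BAD.
0x7BAD = 31661.

31661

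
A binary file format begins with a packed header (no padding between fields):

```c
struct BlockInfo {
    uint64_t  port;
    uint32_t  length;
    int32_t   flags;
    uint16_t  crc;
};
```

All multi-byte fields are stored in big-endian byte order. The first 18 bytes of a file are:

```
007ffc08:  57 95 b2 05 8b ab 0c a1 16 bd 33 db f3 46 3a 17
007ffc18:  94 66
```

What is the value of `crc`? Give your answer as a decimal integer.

37990

`crc` follows `port` (8 B), `length` (4 B), `flags` (4 B), so it starts at offset 8 + 4 + 4 = 16 and occupies 2 bytes.
Bytes at offsets 16..17: 94 66.
Big-endian stores the most-significant byte at the lowest address.
The bytes are already most-significant first: 0x9466.
0x9466 = 37990.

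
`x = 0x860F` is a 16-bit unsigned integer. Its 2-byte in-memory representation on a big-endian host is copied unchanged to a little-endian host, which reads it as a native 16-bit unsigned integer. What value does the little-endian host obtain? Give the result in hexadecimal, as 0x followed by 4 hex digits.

0x0F86

Stored big-endian, the bytes at ascending addresses are 86 0F.
Read back as little-endian, the first byte is least significant, giving 0x0F86.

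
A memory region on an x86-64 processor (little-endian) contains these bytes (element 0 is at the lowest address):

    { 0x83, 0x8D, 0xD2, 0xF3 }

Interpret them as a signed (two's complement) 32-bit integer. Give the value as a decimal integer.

-204305021

Little-endian: lowest address holds the least-significant byte.
Reassemble most-significant byte first: F3 D2 8D 83 → 0xF3D28D83.
Top bit is set, so as a signed 32-bit value this is 0xF3D28D83 − 2^32 = -204305021.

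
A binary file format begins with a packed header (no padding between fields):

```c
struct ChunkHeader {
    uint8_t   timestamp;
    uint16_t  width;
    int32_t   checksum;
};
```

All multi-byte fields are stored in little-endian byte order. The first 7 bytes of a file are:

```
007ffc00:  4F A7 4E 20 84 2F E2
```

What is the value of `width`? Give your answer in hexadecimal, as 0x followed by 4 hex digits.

`width` follows `timestamp` (1 byte), so it starts at byte offset 1 and occupies 2 bytes.
Bytes at offsets 1..2: A7 4E.
Little-endian: lowest address holds the least-significant byte.
Reassemble most-significant byte first: 4E A7 → 0x4EA7.

0x4EA7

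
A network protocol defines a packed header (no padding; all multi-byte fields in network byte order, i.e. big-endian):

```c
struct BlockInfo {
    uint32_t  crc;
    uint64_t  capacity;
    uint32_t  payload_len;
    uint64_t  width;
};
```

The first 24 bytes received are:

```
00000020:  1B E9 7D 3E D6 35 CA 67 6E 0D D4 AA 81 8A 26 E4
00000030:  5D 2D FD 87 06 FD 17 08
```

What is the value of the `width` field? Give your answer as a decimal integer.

`width` follows `crc` (4 B), `capacity` (8 B), `payload_len` (4 B), so it starts at offset 4 + 8 + 4 = 16 and occupies 8 bytes.
Bytes at offsets 16..23: 5D 2D FD 87 06 FD 17 08.
Big-endian stores the most-significant byte at the lowest address.
The bytes are already most-significant first: 0x5D2DFD8706FD1708.
0x5D2DFD8706FD1708 = 6714301375858939656.

6714301375858939656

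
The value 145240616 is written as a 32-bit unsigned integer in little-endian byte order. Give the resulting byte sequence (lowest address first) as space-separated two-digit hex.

145240616 in hexadecimal, padded to 32 bits, is 0x08A83228.
Split into bytes (most-significant first): 08 A8 32 28.
Little-endian stores the least-significant byte at the lowest address.
So at ascending addresses the bytes are 28 32 A8 08.

28 32 A8 08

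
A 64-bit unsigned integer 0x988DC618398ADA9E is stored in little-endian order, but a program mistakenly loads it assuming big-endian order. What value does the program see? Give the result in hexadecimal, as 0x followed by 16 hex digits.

0x9EDA8A3918C68D98

Stored little-endian, the bytes at ascending addresses are 9E DA 8A 39 18 C6 8D 98.
Read back as big-endian, the last byte is least significant, giving 0x9EDA8A3918C68D98.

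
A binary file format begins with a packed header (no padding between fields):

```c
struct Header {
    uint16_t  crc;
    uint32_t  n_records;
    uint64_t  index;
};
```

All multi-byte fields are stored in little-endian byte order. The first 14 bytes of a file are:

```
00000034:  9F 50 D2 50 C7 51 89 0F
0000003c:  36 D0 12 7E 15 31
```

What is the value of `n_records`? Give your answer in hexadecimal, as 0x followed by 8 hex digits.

`n_records` follows `crc` (2 bytes), so it starts at byte offset 2 and occupies 4 bytes.
Bytes at offsets 2..5: D2 50 C7 51.
Little-endian: lowest address holds the least-significant byte.
Reassemble most-significant byte first: 51 C7 50 D2 → 0x51C750D2.

0x51C750D2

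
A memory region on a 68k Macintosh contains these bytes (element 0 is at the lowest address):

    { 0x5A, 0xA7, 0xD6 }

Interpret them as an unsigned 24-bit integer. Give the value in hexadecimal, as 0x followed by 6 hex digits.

Big-endian stores the most-significant byte at the lowest address.
The bytes are already most-significant first: 0x5AA7D6.

0x5AA7D6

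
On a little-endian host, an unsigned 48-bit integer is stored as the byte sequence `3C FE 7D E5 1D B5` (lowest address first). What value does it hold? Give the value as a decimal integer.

Little-endian: lowest address holds the least-significant byte.
Reassemble most-significant byte first: B5 1D E5 7D FE 3C → 0xB51DE57DFE3C.
0xB51DE57DFE3C = 199140008918588.

199140008918588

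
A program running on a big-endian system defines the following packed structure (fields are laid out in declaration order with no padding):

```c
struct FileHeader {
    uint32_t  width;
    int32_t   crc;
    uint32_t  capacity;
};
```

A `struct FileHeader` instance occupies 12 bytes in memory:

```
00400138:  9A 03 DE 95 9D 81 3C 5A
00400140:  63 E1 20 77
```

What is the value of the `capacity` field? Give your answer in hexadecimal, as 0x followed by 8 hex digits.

0x63E12077

`capacity` follows `width` (4 B), `crc` (4 B), so it starts at offset 4 + 4 = 8 and occupies 4 bytes.
Bytes at offsets 8..11: 63 E1 20 77.
Big-endian stores the most-significant byte at the lowest address.
The bytes are already most-significant first: 0x63E12077.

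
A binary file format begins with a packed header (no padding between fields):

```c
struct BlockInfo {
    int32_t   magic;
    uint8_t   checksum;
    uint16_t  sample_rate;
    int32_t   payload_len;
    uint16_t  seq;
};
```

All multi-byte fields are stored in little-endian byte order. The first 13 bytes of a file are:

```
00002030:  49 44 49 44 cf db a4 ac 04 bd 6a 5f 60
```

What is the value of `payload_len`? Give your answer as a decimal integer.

`payload_len` follows `magic` (4 B), `checksum` (1 B), `sample_rate` (2 B), so it starts at offset 4 + 1 + 2 = 7 and occupies 4 bytes.
Bytes at offsets 7..10: AC 04 BD 6A.
In little-endian order the low byte comes first in memory.
Reassemble most-significant byte first: 6A BD 04 AC → 0x6ABD04AC.
0x6ABD04AC = 1790772396.

1790772396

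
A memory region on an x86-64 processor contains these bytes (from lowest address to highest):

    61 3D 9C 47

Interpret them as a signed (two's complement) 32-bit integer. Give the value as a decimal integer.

1201421665

In little-endian order the low byte comes first in memory.
Reassemble most-significant byte first: 47 9C 3D 61 → 0x479C3D61.
0x479C3D61 = 1201421665.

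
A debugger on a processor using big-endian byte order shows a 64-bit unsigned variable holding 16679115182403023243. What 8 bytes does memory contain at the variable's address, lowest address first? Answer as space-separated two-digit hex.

16679115182403023243 in hexadecimal, padded to 64 bits, is 0xE7781EE37EF4F18B.
Split into bytes (most-significant first): E7 78 1E E3 7E F4 F1 8B.
Big-endian stores the most-significant byte at the lowest address.
So the memory order matches the most-significant-first order: E7 78 1E E3 7E F4 F1 8B.

E7 78 1E E3 7E F4 F1 8B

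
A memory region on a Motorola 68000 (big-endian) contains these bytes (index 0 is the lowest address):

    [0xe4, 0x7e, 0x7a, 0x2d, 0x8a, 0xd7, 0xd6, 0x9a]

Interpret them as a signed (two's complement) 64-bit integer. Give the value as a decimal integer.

In big-endian order the high byte comes first in memory.
The bytes are already most-significant first: 0xE47E7A2D8AD7D69A.
Top bit is set, so as a signed 64-bit value this is 0xE47E7A2D8AD7D69A − 2^64 = -1982012449974921574.

-1982012449974921574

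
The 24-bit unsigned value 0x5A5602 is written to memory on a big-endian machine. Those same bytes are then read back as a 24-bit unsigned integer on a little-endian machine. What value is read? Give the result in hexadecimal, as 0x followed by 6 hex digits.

0x02565A

Stored big-endian, the bytes at ascending addresses are 5A 56 02.
Read back as little-endian, the first byte is least significant, giving 0x02565A.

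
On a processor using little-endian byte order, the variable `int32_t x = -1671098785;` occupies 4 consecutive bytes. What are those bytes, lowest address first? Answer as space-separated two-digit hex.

5F 0E 65 9C

Two's complement of -1671098785 in 32 bits: 1671098785 = 0x639AF1A1; invert → 0x9C650E5E; add 1 → 0x9C650E5F.
Split into bytes (most-significant first): 9C 65 0E 5F.
Little-endian stores the least-significant byte at the lowest address.
So at ascending addresses the bytes are 5F 0E 65 9C.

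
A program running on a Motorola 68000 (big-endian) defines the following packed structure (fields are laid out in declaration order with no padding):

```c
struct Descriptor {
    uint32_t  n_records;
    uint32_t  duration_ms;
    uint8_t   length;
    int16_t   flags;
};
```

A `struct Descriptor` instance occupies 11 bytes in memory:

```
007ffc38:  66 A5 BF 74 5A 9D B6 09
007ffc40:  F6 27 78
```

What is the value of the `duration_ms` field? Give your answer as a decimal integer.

`duration_ms` follows `n_records` (4 bytes), so it starts at byte offset 4 and occupies 4 bytes.
Bytes at offsets 4..7: 5A 9D B6 09.
Big-endian stores the most-significant byte at the lowest address.
The bytes are already most-significant first: 0x5A9DB609.
0x5A9DB609 = 1520285193.

1520285193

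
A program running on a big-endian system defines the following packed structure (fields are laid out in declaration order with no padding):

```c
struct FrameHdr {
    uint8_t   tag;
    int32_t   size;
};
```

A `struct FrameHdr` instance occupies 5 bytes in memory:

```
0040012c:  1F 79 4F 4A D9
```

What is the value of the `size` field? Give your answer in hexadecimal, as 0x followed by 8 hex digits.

0x794F4AD9

`size` follows `tag` (1 byte), so it starts at byte offset 1 and occupies 4 bytes.
Bytes at offsets 1..4: 79 4F 4A D9.
In big-endian order the high byte comes first in memory.
The bytes are already most-significant first: 0x794F4AD9.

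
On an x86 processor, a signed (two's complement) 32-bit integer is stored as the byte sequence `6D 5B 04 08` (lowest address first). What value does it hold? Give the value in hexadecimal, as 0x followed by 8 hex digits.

0x08045B6D

Little-endian: lowest address holds the least-significant byte.
Reassemble most-significant byte first: 08 04 5B 6D → 0x08045B6D.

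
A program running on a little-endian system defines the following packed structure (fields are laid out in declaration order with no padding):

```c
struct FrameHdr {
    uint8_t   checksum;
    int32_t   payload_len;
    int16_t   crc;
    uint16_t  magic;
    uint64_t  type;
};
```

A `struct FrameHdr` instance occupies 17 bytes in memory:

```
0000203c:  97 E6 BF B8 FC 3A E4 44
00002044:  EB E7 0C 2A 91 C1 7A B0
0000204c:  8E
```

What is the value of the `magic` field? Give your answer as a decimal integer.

60228

`magic` follows `checksum` (1 B), `payload_len` (4 B), `crc` (2 B), so it starts at offset 1 + 4 + 2 = 7 and occupies 2 bytes.
Bytes at offsets 7..8: 44 EB.
In little-endian order the low byte comes first in memory.
Reassemble most-significant byte first: EB 44 → 0xEB44.
0xEB44 = 60228.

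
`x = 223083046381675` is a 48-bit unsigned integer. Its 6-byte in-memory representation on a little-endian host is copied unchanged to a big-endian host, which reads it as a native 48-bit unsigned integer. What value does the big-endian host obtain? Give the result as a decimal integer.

117822706541770

223083046381675 in 48-bit hexadecimal is 0xCAE491BC286B.
Stored little-endian, the bytes at ascending addresses are 6B 28 BC 91 E4 CA.
Read back as big-endian, the last byte is least significant, giving 0x6B28BC91E4CA.
0x6B28BC91E4CA = 117822706541770.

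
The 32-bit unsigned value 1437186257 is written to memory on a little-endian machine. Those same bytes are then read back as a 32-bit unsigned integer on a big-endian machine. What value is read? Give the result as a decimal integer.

3518540117

1437186257 in 32-bit hexadecimal is 0x55A9B8D1.
Stored little-endian, the bytes at ascending addresses are D1 B8 A9 55.
Read back as big-endian, the last byte is least significant, giving 0xD1B8A955.
0xD1B8A955 = 3518540117.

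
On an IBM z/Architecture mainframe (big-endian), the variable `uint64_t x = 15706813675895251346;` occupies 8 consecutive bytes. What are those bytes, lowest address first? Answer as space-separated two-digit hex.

15706813675895251346 in hexadecimal, padded to 64 bits, is 0xD9F9CFD1E8FBE192.
Split into bytes (most-significant first): D9 F9 CF D1 E8 FB E1 92.
Big-endian: lowest address holds the most-significant byte.
So the memory order matches the most-significant-first order: D9 F9 CF D1 E8 FB E1 92.

D9 F9 CF D1 E8 FB E1 92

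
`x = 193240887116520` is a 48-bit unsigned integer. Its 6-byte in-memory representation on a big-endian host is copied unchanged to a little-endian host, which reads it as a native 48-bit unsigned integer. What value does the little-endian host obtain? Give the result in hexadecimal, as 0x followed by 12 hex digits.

193240887116520 in 48-bit hexadecimal is 0xAFC0666EC2E8.
Stored big-endian, the bytes at ascending addresses are AF C0 66 6E C2 E8.
Read back as little-endian, the first byte is least significant, giving 0xE8C26E66C0AF.

0xE8C26E66C0AF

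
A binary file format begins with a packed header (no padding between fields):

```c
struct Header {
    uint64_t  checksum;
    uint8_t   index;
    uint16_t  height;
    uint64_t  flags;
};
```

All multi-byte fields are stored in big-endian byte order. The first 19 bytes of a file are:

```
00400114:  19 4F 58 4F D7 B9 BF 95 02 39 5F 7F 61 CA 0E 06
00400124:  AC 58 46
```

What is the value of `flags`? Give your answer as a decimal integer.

`flags` follows `checksum` (8 B), `index` (1 B), `height` (2 B), so it starts at offset 8 + 1 + 2 = 11 and occupies 8 bytes.
Bytes at offsets 11..18: 7F 61 CA 0E 06 AC 58 46.
In big-endian order the high byte comes first in memory.
The bytes are already most-significant first: 0x7F61CA0E06AC5846.
0x7F61CA0E06AC5846 = 9178839677148092486.

9178839677148092486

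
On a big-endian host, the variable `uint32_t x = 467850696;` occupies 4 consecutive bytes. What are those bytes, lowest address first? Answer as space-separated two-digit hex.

467850696 in hexadecimal, padded to 32 bits, is 0x1BE2D5C8.
Split into bytes (most-significant first): 1B E2 D5 C8.
Big-endian: lowest address holds the most-significant byte.
So the memory order matches the most-significant-first order: 1B E2 D5 C8.

1B E2 D5 C8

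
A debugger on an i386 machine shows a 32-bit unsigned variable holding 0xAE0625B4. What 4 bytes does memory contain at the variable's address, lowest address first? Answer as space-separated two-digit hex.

Split into bytes (most-significant first): AE 06 25 B4.
Little-endian stores the least-significant byte at the lowest address.
So at ascending addresses the bytes are B4 25 06 AE.

B4 25 06 AE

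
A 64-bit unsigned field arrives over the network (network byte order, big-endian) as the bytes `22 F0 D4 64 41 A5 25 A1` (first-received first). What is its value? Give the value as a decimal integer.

In big-endian order the high byte comes first in memory.
The bytes are already most-significant first: 0x22F0D46441A525A1.
0x22F0D46441A525A1 = 2517745718763267489.

2517745718763267489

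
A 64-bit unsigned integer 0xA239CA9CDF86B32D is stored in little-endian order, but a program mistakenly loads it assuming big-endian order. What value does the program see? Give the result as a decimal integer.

Stored little-endian, the bytes at ascending addresses are 2D B3 86 DF 9C CA 39 A2.
Read back as big-endian, the last byte is least significant, giving 0x2DB386DF9CCA39A2.
0x2DB386DF9CCA39A2 = 3293124047504292258.

3293124047504292258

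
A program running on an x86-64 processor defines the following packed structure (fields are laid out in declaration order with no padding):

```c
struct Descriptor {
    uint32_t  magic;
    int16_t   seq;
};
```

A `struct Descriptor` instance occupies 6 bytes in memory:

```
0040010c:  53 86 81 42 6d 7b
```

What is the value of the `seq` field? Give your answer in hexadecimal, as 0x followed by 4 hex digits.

`seq` follows `magic` (4 bytes), so it starts at byte offset 4 and occupies 2 bytes.
Bytes at offsets 4..5: 6D 7B.
In little-endian order the low byte comes first in memory.
Reassemble most-significant byte first: 7B 6D → 0x7B6D.

0x7B6D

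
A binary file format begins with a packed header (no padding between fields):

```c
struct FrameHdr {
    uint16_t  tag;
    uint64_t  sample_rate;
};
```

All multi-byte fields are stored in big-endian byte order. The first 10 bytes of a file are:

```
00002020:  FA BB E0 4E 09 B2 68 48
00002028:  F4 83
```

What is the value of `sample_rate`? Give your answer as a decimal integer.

16162866774537729155

`sample_rate` follows `tag` (2 bytes), so it starts at byte offset 2 and occupies 8 bytes.
Bytes at offsets 2..9: E0 4E 09 B2 68 48 F4 83.
In big-endian order the high byte comes first in memory.
The bytes are already most-significant first: 0xE04E09B26848F483.
0xE04E09B26848F483 = 16162866774537729155.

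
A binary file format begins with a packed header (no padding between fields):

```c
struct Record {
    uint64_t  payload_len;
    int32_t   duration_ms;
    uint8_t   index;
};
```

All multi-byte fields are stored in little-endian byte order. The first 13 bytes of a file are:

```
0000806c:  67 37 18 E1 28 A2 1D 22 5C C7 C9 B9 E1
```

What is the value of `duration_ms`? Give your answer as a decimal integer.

-1177958564

`duration_ms` follows `payload_len` (8 bytes), so it starts at byte offset 8 and occupies 4 bytes.
Bytes at offsets 8..11: 5C C7 C9 B9.
In little-endian order the low byte comes first in memory.
Reassemble most-significant byte first: B9 C9 C7 5C → 0xB9C9C75C.
Top bit is set, so as a signed 32-bit value this is 0xB9C9C75C − 2^32 = -1177958564.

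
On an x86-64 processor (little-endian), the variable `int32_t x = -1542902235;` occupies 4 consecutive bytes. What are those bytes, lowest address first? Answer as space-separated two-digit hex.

Two's complement of -1542902235 in 32 bits: 1542902235 = 0x5BF6D1DB; invert → 0xA4092E24; add 1 → 0xA4092E25.
Split into bytes (most-significant first): A4 09 2E 25.
In little-endian order the low byte comes first in memory.
So at ascending addresses the bytes are 25 2E 09 A4.

25 2E 09 A4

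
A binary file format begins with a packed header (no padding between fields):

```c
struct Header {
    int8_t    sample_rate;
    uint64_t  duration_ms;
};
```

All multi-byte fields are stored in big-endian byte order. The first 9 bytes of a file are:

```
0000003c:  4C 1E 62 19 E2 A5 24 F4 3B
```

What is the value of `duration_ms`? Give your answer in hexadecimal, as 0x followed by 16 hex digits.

0x1E6219E2A524F43B

`duration_ms` follows `sample_rate` (1 byte), so it starts at byte offset 1 and occupies 8 bytes.
Bytes at offsets 1..8: 1E 62 19 E2 A5 24 F4 3B.
Big-endian: lowest address holds the most-significant byte.
The bytes are already most-significant first: 0x1E6219E2A524F43B.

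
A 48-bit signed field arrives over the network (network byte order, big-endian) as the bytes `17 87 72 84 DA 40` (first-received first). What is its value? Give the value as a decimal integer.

Big-endian: lowest address holds the most-significant byte.
The bytes are already most-significant first: 0x17877284DA40.
0x17877284DA40 = 25870509333056.

25870509333056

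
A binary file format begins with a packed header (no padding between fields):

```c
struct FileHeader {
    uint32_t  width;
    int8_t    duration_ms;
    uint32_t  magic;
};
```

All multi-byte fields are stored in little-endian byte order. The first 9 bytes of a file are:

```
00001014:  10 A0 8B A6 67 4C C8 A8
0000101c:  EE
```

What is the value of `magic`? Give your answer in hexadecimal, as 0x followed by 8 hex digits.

0xEEA8C84C

`magic` follows `width` (4 B), `duration_ms` (1 B), so it starts at offset 4 + 1 = 5 and occupies 4 bytes.
Bytes at offsets 5..8: 4C C8 A8 EE.
Little-endian stores the least-significant byte at the lowest address.
Reassemble most-significant byte first: EE A8 C8 4C → 0xEEA8C84C.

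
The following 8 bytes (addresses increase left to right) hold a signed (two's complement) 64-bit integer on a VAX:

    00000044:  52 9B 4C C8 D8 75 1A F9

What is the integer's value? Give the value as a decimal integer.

-496955234937169070

Little-endian: lowest address holds the least-significant byte.
Reassemble most-significant byte first: F9 1A 75 D8 C8 4C 9B 52 → 0xF91A75D8C84C9B52.
Top bit is set, so as a signed 64-bit value this is 0xF91A75D8C84C9B52 − 2^64 = -496955234937169070.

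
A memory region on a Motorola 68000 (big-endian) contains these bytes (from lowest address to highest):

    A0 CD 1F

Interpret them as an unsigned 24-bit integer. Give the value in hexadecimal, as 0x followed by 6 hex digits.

0xA0CD1F

Big-endian: lowest address holds the most-significant byte.
The bytes are already most-significant first: 0xA0CD1F.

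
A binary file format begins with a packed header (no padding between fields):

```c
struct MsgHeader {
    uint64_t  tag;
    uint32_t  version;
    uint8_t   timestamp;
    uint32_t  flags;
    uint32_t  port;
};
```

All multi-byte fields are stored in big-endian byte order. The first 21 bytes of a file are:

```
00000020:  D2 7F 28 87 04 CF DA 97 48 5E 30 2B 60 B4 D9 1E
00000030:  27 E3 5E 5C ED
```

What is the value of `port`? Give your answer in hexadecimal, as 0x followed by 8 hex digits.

0xE35E5CED

`port` follows `tag` (8 B), `version` (4 B), `timestamp` (1 B), `flags` (4 B), so it starts at offset 8 + 4 + 1 + 4 = 17 and occupies 4 bytes.
Bytes at offsets 17..20: E3 5E 5C ED.
In big-endian order the high byte comes first in memory.
The bytes are already most-significant first: 0xE35E5CED.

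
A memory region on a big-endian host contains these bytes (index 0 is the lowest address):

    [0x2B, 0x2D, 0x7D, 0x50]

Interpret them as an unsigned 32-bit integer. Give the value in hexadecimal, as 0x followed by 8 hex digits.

0x2B2D7D50

Big-endian: lowest address holds the most-significant byte.
The bytes are already most-significant first: 0x2B2D7D50.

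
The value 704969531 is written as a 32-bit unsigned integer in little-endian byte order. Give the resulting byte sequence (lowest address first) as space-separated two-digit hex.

704969531 in hexadecimal, padded to 32 bits, is 0x2A04FB3B.
Split into bytes (most-significant first): 2A 04 FB 3B.
Little-endian stores the least-significant byte at the lowest address.
So at ascending addresses the bytes are 3B FB 04 2A.

3B FB 04 2A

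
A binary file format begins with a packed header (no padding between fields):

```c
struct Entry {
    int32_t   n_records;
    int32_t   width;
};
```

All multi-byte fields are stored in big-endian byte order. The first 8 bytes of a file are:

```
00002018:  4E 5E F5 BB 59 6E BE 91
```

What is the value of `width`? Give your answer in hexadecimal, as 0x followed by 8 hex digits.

0x596EBE91

`width` follows `n_records` (4 bytes), so it starts at byte offset 4 and occupies 4 bytes.
Bytes at offsets 4..7: 59 6E BE 91.
Big-endian: lowest address holds the most-significant byte.
The bytes are already most-significant first: 0x596EBE91.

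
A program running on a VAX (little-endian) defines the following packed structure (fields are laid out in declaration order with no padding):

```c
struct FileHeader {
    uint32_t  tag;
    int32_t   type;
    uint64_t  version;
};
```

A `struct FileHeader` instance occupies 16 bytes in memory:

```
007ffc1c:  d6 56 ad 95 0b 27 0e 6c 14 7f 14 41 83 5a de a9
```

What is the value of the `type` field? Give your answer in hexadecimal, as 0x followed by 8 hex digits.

`type` follows `tag` (4 bytes), so it starts at byte offset 4 and occupies 4 bytes.
Bytes at offsets 4..7: 0B 27 0E 6C.
In little-endian order the low byte comes first in memory.
Reassemble most-significant byte first: 6C 0E 27 0B → 0x6C0E270B.

0x6C0E270B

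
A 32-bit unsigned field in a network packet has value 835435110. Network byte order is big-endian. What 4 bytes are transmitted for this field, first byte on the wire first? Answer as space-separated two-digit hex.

31 CB BA 66

835435110 in hexadecimal, padded to 32 bits, is 0x31CBBA66.
Split into bytes (most-significant first): 31 CB BA 66.
Big-endian: lowest address holds the most-significant byte.
So the memory order matches the most-significant-first order: 31 CB BA 66.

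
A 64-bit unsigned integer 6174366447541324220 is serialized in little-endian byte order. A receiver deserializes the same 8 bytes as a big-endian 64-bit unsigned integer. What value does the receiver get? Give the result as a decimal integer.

13585612000779677525

6174366447541324220 in 64-bit hexadecimal is 0x55AFC19222CA89BC.
Stored little-endian, the bytes at ascending addresses are BC 89 CA 22 92 C1 AF 55.
Read back as big-endian, the last byte is least significant, giving 0xBC89CA2292C1AF55.
0xBC89CA2292C1AF55 = 13585612000779677525.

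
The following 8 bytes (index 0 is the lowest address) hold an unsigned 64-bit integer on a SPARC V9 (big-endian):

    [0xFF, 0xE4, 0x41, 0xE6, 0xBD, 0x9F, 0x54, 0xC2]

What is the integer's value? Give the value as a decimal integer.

In big-endian order the high byte comes first in memory.
The bytes are already most-significant first: 0xFFE441E6BD9F54C2.
0xFFE441E6BD9F54C2 = 18438935233641272514.

18438935233641272514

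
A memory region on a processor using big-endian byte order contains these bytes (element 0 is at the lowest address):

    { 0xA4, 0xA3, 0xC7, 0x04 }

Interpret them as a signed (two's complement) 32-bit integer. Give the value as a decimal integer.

Big-endian stores the most-significant byte at the lowest address.
The bytes are already most-significant first: 0xA4A3C704.
Top bit is set, so as a signed 32-bit value this is 0xA4A3C704 − 2^32 = -1532770556.

-1532770556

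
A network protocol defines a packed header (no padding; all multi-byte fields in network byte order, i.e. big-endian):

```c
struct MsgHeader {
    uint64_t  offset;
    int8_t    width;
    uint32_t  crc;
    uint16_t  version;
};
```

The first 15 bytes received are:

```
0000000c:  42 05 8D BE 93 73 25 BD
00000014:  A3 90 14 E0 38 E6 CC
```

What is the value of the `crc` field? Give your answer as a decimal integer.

2417287224

`crc` follows `offset` (8 B), `width` (1 B), so it starts at offset 8 + 1 = 9 and occupies 4 bytes.
Bytes at offsets 9..12: 90 14 E0 38.
In big-endian order the high byte comes first in memory.
The bytes are already most-significant first: 0x9014E038.
0x9014E038 = 2417287224.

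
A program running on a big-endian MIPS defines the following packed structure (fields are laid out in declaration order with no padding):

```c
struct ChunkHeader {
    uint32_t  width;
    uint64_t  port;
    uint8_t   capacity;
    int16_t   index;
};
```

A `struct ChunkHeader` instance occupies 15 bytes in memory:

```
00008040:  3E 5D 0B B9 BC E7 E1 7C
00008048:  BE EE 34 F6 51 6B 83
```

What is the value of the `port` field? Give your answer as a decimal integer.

13612096324646089974

`port` follows `width` (4 bytes), so it starts at byte offset 4 and occupies 8 bytes.
Bytes at offsets 4..11: BC E7 E1 7C BE EE 34 F6.
Big-endian: lowest address holds the most-significant byte.
The bytes are already most-significant first: 0xBCE7E17CBEEE34F6.
0xBCE7E17CBEEE34F6 = 13612096324646089974.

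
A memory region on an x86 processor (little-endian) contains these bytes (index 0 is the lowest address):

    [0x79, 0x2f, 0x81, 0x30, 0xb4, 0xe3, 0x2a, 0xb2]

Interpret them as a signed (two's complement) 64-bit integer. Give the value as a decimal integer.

-5608420022889140359

Little-endian stores the least-significant byte at the lowest address.
Reassemble most-significant byte first: B2 2A E3 B4 30 81 2F 79 → 0xB22AE3B430812F79.
Top bit is set, so as a signed 64-bit value this is 0xB22AE3B430812F79 − 2^64 = -5608420022889140359.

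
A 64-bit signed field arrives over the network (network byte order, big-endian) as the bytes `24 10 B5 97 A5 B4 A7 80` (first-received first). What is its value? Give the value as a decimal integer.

2598776647917545344

Big-endian: lowest address holds the most-significant byte.
The bytes are already most-significant first: 0x2410B597A5B4A780.
0x2410B597A5B4A780 = 2598776647917545344.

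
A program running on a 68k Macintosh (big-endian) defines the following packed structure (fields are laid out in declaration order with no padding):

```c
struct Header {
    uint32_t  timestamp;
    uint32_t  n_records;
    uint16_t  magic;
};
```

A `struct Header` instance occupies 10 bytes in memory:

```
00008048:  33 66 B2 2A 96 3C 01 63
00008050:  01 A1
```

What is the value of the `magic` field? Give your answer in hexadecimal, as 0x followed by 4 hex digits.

0x01A1

`magic` follows `timestamp` (4 B), `n_records` (4 B), so it starts at offset 4 + 4 = 8 and occupies 2 bytes.
Bytes at offsets 8..9: 01 A1.
Big-endian stores the most-significant byte at the lowest address.
The bytes are already most-significant first: 0x01A1.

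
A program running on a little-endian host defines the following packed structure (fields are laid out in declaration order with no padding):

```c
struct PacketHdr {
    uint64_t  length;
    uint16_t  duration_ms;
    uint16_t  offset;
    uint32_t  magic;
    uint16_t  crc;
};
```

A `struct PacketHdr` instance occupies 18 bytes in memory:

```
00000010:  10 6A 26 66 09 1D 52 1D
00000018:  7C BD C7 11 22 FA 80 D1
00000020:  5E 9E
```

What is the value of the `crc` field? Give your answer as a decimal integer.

40542

`crc` follows `length` (8 B), `duration_ms` (2 B), `offset` (2 B), `magic` (4 B), so it starts at offset 8 + 2 + 2 + 4 = 16 and occupies 2 bytes.
Bytes at offsets 16..17: 5E 9E.
In little-endian order the low byte comes first in memory.
Reassemble most-significant byte first: 9E 5E → 0x9E5E.
0x9E5E = 40542.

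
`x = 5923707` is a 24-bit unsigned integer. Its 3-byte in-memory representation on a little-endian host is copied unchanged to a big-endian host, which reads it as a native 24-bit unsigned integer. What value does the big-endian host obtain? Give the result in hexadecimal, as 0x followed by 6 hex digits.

5923707 in 24-bit hexadecimal is 0x5A637B.
Stored little-endian, the bytes at ascending addresses are 7B 63 5A.
Read back as big-endian, the last byte is least significant, giving 0x7B635A.

0x7B635A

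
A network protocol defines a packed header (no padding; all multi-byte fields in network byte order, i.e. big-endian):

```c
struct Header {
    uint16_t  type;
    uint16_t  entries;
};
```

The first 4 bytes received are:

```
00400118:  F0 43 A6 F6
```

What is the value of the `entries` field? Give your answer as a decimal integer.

42742

`entries` follows `type` (2 bytes), so it starts at byte offset 2 and occupies 2 bytes.
Bytes at offsets 2..3: A6 F6.
In big-endian order the high byte comes first in memory.
The bytes are already most-significant first: 0xA6F6.
0xA6F6 = 42742.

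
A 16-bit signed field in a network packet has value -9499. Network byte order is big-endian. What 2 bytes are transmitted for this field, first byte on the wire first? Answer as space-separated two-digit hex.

Two's complement of -9499 in 16 bits: 9499 = 0x251B; invert → 0xDAE4; add 1 → 0xDAE5.
Split into bytes (most-significant first): DA E5.
Big-endian: lowest address holds the most-significant byte.
So the memory order matches the most-significant-first order: DA E5.

DA E5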